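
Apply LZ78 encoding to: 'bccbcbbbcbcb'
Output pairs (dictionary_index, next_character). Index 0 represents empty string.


LZ78 encoding steps:
Dictionary: {0: ''}
Step 1: w='' (idx 0), next='b' -> output (0, 'b'), add 'b' as idx 1
Step 2: w='' (idx 0), next='c' -> output (0, 'c'), add 'c' as idx 2
Step 3: w='c' (idx 2), next='b' -> output (2, 'b'), add 'cb' as idx 3
Step 4: w='cb' (idx 3), next='b' -> output (3, 'b'), add 'cbb' as idx 4
Step 5: w='b' (idx 1), next='c' -> output (1, 'c'), add 'bc' as idx 5
Step 6: w='bc' (idx 5), next='b' -> output (5, 'b'), add 'bcb' as idx 6


Encoded: [(0, 'b'), (0, 'c'), (2, 'b'), (3, 'b'), (1, 'c'), (5, 'b')]


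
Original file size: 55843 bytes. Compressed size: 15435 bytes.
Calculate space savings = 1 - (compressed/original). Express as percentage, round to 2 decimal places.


ratio = compressed/original = 15435/55843 = 0.2764
savings = 1 - ratio = 1 - 0.2764 = 0.7236
as a percentage: 0.7236 * 100 = 72.36%

Space savings = 1 - 15435/55843 = 72.36%


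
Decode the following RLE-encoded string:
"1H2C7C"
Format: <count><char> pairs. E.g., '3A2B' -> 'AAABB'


Expanding each <count><char> pair:
  1H -> 'H'
  2C -> 'CC'
  7C -> 'CCCCCCC'

Decoded = HCCCCCCCCC


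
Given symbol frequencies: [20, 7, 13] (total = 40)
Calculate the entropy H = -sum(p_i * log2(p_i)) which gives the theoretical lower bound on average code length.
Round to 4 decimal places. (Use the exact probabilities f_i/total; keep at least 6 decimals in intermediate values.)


Per-symbol terms -p_i * log2(p_i) with p_i = f_i/40:
  p = 20/40 = 0.500000: log2(p) = -1.000000, -p*log2(p) = 0.500000
  p = 7/40 = 0.175000: log2(p) = -2.514573, -p*log2(p) = 0.440050
  p = 13/40 = 0.325000: log2(p) = -1.621488, -p*log2(p) = 0.526984
H = 0.500000 + 0.440050 + 0.526984 = 1.467034

H = 1.467 bits/symbol


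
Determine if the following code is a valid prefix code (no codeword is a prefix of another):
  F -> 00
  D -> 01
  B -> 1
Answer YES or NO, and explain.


Checking each pair (does one codeword prefix another?):
  F='00' vs D='01': no prefix
  F='00' vs B='1': no prefix
  D='01' vs F='00': no prefix
  D='01' vs B='1': no prefix
  B='1' vs F='00': no prefix
  B='1' vs D='01': no prefix
No violation found over all pairs.

YES -- this is a valid prefix code. No codeword is a prefix of any other codeword.


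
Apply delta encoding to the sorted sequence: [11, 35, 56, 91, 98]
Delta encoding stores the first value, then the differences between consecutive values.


First value: 11
Deltas:
  35 - 11 = 24
  56 - 35 = 21
  91 - 56 = 35
  98 - 91 = 7


Delta encoded: [11, 24, 21, 35, 7]


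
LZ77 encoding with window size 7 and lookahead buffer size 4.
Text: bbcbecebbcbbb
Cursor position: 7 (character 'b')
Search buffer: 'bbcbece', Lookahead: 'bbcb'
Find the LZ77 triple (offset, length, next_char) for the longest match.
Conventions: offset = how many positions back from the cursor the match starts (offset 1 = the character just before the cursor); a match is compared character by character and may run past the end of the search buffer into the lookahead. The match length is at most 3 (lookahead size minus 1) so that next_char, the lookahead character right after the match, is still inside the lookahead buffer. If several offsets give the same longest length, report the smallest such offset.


Try each offset into the search buffer:
  offset=1 (pos 6, char 'e'): match length 0
  offset=2 (pos 5, char 'c'): match length 0
  offset=3 (pos 4, char 'e'): match length 0
  offset=4 (pos 3, char 'b'): match length 1
  offset=5 (pos 2, char 'c'): match length 0
  offset=6 (pos 1, char 'b'): match length 1
  offset=7 (pos 0, char 'b'): match length 3
Longest match has length 3 at offset 7.
next_char = character at position 7 + 3 = 10 -> 'b'

Best match: offset=7, length=3 (matching 'bbc' starting at position 0)
LZ77 triple: (7, 3, 'b')


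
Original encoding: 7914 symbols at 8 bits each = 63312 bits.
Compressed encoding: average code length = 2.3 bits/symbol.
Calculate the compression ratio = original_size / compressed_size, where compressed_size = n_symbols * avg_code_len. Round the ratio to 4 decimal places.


original_size = n_symbols * orig_bits = 7914 * 8 = 63312 bits
compressed_size = n_symbols * avg_code_len = 7914 * 2.3 = 18202.2 bits
ratio = original_size / compressed_size = 63312 / 18202.2 = 3.4783

Compression ratio = 3.4783


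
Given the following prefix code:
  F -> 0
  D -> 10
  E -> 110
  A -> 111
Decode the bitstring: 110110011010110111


Decoding step by step:
Bits 110 -> E
Bits 110 -> E
Bits 0 -> F
Bits 110 -> E
Bits 10 -> D
Bits 110 -> E
Bits 111 -> A


Decoded message: EEFEDEA


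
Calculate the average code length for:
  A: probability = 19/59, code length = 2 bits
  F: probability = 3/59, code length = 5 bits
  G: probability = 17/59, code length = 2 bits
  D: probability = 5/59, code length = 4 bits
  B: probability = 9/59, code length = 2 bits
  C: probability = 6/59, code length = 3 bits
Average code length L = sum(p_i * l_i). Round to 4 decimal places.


Weighted contributions p_i * l_i:
  A: (19/59) * 2 = 38/59
  F: (3/59) * 5 = 15/59
  G: (17/59) * 2 = 34/59
  D: (5/59) * 4 = 20/59
  B: (9/59) * 2 = 18/59
  C: (6/59) * 3 = 18/59
Sum = (38 + 15 + 34 + 20 + 18 + 18)/59 = 143/59

L = 143/59 = 2.4237 bits/symbol


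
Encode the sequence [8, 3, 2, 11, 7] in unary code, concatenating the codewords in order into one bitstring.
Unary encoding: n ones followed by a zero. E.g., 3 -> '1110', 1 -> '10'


Encode each number as n ones followed by a terminating 0:
  8 -> 111111110 (9 bits)
  3 -> 1110 (4 bits)
  2 -> 110 (3 bits)
  11 -> 111111111110 (12 bits)
  7 -> 11111110 (8 bits)
Total length = 9 + 4 + 3 + 12 + 8 = 36 bits.

Unary([8, 3, 2, 11, 7]) = 111111110111011011111111111011111110 (36 bits)


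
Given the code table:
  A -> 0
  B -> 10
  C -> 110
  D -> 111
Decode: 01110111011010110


Decoding:
0 -> A
111 -> D
0 -> A
111 -> D
0 -> A
110 -> C
10 -> B
110 -> C


Result: ADADACBC


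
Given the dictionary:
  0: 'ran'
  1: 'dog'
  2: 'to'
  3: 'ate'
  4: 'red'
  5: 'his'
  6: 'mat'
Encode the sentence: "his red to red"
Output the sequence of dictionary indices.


Look up each word in the dictionary:
  'his' -> 5
  'red' -> 4
  'to' -> 2
  'red' -> 4

Encoded: [5, 4, 2, 4]


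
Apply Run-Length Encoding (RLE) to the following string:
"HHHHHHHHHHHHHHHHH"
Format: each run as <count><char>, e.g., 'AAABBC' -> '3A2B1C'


Scanning runs left to right:
  i=0: run of 'H' x 17 -> '17H'

RLE = 17H


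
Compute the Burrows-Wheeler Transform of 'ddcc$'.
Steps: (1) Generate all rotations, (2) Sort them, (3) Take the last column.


Rotations (sorted):
  0: $ddcc -> last char: c
  1: c$ddc -> last char: c
  2: cc$dd -> last char: d
  3: dcc$d -> last char: d
  4: ddcc$ -> last char: $


BWT = ccdd$


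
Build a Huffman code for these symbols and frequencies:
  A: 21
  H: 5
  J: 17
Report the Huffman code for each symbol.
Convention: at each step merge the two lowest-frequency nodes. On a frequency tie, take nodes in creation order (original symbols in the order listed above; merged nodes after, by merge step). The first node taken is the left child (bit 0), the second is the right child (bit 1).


Huffman tree construction:
Step 1: Merge H(5) + J(17) = 22
Step 2: Merge A(21) + (H+J)(22) = 43
Read each symbol's code off the tree from the root (left child = 0, right child = 1).

Codes:
  A: 0 (length 1)
  H: 10 (length 2)
  J: 11 (length 2)
Average code length: 65/43 = 1.5116 bits/symbol


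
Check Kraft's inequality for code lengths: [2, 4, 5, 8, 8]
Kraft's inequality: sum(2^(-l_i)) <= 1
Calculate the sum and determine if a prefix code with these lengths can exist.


Sum = 2^(-2) + 2^(-4) + 2^(-5) + 2^(-8) + 2^(-8)
    = 0.25 + 0.0625 + 0.03125 + 0.00390625 + 0.00390625
    = 90/256 = 0.3515625
Since 0.3515625 <= 1, Kraft's inequality IS satisfied.
A prefix code with these lengths CAN exist.

Kraft sum = 0.3515625. Satisfied.


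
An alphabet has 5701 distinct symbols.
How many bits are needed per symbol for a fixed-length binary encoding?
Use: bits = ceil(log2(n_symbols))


log2(5701) = 12.477
Bracket: 2^12 = 4096 < 5701 <= 2^13 = 8192
So ceil(log2(5701)) = 13

bits = ceil(log2(5701)) = ceil(12.477) = 13 bits


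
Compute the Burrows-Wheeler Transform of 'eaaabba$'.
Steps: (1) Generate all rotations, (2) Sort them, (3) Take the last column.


Rotations (sorted):
  0: $eaaabba -> last char: a
  1: a$eaaabb -> last char: b
  2: aaabba$e -> last char: e
  3: aabba$ea -> last char: a
  4: abba$eaa -> last char: a
  5: ba$eaaab -> last char: b
  6: bba$eaaa -> last char: a
  7: eaaabba$ -> last char: $


BWT = abeaaba$


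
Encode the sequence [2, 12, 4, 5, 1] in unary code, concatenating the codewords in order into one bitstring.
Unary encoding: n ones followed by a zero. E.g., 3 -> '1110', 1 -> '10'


Encode each number as n ones followed by a terminating 0:
  2 -> 110 (3 bits)
  12 -> 1111111111110 (13 bits)
  4 -> 11110 (5 bits)
  5 -> 111110 (6 bits)
  1 -> 10 (2 bits)
Total length = 3 + 13 + 5 + 6 + 2 = 29 bits.

Unary([2, 12, 4, 5, 1]) = 11011111111111101111011111010 (29 bits)


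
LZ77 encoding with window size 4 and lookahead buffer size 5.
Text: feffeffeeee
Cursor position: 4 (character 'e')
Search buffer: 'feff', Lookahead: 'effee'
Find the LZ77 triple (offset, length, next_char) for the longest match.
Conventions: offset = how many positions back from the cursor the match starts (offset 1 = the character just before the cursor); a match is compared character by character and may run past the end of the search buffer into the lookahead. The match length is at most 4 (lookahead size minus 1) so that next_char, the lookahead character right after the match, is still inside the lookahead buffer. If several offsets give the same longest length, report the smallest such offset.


Try each offset into the search buffer:
  offset=1 (pos 3, char 'f'): match length 0
  offset=2 (pos 2, char 'f'): match length 0
  offset=3 (pos 1, char 'e'): match length 4
  offset=4 (pos 0, char 'f'): match length 0
Longest match has length 4 at offset 3.
next_char = character at position 4 + 4 = 8 -> 'e'

Best match: offset=3, length=4 (matching 'effe' starting at position 1)
LZ77 triple: (3, 4, 'e')


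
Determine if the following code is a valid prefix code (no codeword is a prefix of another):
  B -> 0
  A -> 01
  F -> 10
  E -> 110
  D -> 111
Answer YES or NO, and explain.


Checking each pair (does one codeword prefix another?):
  B='0' vs A='01': prefix -- VIOLATION

NO -- this is NOT a valid prefix code. B (0) is a prefix of A (01).


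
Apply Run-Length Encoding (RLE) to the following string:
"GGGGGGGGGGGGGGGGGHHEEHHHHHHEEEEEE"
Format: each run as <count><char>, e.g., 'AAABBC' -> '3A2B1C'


Scanning runs left to right:
  i=0: run of 'G' x 17 -> '17G'
  i=17: run of 'H' x 2 -> '2H'
  i=19: run of 'E' x 2 -> '2E'
  i=21: run of 'H' x 6 -> '6H'
  i=27: run of 'E' x 6 -> '6E'

RLE = 17G2H2E6H6E


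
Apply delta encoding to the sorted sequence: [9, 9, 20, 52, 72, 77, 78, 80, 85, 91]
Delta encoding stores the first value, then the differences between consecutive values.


First value: 9
Deltas:
  9 - 9 = 0
  20 - 9 = 11
  52 - 20 = 32
  72 - 52 = 20
  77 - 72 = 5
  78 - 77 = 1
  80 - 78 = 2
  85 - 80 = 5
  91 - 85 = 6


Delta encoded: [9, 0, 11, 32, 20, 5, 1, 2, 5, 6]


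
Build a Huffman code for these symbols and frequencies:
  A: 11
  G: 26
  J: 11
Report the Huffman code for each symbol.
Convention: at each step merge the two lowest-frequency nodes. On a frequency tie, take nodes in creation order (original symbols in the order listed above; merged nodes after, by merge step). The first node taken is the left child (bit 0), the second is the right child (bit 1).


Huffman tree construction:
Step 1: Merge A(11) + J(11) = 22
Step 2: Merge (A+J)(22) + G(26) = 48
Read each symbol's code off the tree from the root (left child = 0, right child = 1).

Codes:
  A: 00 (length 2)
  G: 1 (length 1)
  J: 01 (length 2)
Average code length: 70/48 = 1.4583 bits/symbol


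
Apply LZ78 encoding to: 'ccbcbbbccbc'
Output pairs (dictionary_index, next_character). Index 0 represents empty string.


LZ78 encoding steps:
Dictionary: {0: ''}
Step 1: w='' (idx 0), next='c' -> output (0, 'c'), add 'c' as idx 1
Step 2: w='c' (idx 1), next='b' -> output (1, 'b'), add 'cb' as idx 2
Step 3: w='cb' (idx 2), next='b' -> output (2, 'b'), add 'cbb' as idx 3
Step 4: w='' (idx 0), next='b' -> output (0, 'b'), add 'b' as idx 4
Step 5: w='c' (idx 1), next='c' -> output (1, 'c'), add 'cc' as idx 5
Step 6: w='b' (idx 4), next='c' -> output (4, 'c'), add 'bc' as idx 6


Encoded: [(0, 'c'), (1, 'b'), (2, 'b'), (0, 'b'), (1, 'c'), (4, 'c')]


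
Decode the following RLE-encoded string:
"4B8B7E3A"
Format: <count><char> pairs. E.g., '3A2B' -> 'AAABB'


Expanding each <count><char> pair:
  4B -> 'BBBB'
  8B -> 'BBBBBBBB'
  7E -> 'EEEEEEE'
  3A -> 'AAA'

Decoded = BBBBBBBBBBBBEEEEEEEAAA


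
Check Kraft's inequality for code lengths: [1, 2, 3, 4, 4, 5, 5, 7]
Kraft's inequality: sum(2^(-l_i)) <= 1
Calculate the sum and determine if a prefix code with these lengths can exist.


Sum = 2^(-1) + 2^(-2) + 2^(-3) + 2^(-4) + 2^(-4) + 2^(-5) + 2^(-5) + 2^(-7)
    = 0.5 + 0.25 + 0.125 + 0.0625 + 0.0625 + 0.03125 + 0.03125 + 0.0078125
    = 137/128 = 1.0703125
Since 1.0703125 > 1, Kraft's inequality is NOT satisfied.
A prefix code with these lengths CANNOT exist.

Kraft sum = 1.0703125. Not satisfied.


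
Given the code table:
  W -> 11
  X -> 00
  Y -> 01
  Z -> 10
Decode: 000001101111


Decoding:
00 -> X
00 -> X
01 -> Y
10 -> Z
11 -> W
11 -> W


Result: XXYZWW


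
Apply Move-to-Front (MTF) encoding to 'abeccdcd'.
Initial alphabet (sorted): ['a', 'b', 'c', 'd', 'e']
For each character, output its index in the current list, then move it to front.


MTF encoding:
'a': index 0 in ['a', 'b', 'c', 'd', 'e'] -> ['a', 'b', 'c', 'd', 'e']
'b': index 1 in ['a', 'b', 'c', 'd', 'e'] -> ['b', 'a', 'c', 'd', 'e']
'e': index 4 in ['b', 'a', 'c', 'd', 'e'] -> ['e', 'b', 'a', 'c', 'd']
'c': index 3 in ['e', 'b', 'a', 'c', 'd'] -> ['c', 'e', 'b', 'a', 'd']
'c': index 0 in ['c', 'e', 'b', 'a', 'd'] -> ['c', 'e', 'b', 'a', 'd']
'd': index 4 in ['c', 'e', 'b', 'a', 'd'] -> ['d', 'c', 'e', 'b', 'a']
'c': index 1 in ['d', 'c', 'e', 'b', 'a'] -> ['c', 'd', 'e', 'b', 'a']
'd': index 1 in ['c', 'd', 'e', 'b', 'a'] -> ['d', 'c', 'e', 'b', 'a']


Output: [0, 1, 4, 3, 0, 4, 1, 1]


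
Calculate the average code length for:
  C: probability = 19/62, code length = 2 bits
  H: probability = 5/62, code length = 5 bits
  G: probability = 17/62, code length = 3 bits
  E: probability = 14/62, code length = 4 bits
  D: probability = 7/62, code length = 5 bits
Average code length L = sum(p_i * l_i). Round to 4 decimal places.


Weighted contributions p_i * l_i:
  C: (19/62) * 2 = 38/62
  H: (5/62) * 5 = 25/62
  G: (17/62) * 3 = 51/62
  E: (14/62) * 4 = 56/62
  D: (7/62) * 5 = 35/62
Sum = (38 + 25 + 51 + 56 + 35)/62 = 205/62

L = 205/62 = 3.3065 bits/symbol


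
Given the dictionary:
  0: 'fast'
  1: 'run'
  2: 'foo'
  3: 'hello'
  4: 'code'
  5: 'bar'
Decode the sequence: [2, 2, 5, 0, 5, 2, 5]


Look up each index in the dictionary:
  2 -> 'foo'
  2 -> 'foo'
  5 -> 'bar'
  0 -> 'fast'
  5 -> 'bar'
  2 -> 'foo'
  5 -> 'bar'

Decoded: "foo foo bar fast bar foo bar"


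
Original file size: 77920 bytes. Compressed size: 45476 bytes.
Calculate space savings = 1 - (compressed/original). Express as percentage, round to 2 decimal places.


ratio = compressed/original = 45476/77920 = 0.583624
savings = 1 - ratio = 1 - 0.583624 = 0.416376
as a percentage: 0.416376 * 100 = 41.64%

Space savings = 1 - 45476/77920 = 41.64%


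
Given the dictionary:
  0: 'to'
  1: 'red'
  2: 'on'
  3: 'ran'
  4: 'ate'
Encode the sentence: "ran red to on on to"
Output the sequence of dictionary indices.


Look up each word in the dictionary:
  'ran' -> 3
  'red' -> 1
  'to' -> 0
  'on' -> 2
  'on' -> 2
  'to' -> 0

Encoded: [3, 1, 0, 2, 2, 0]


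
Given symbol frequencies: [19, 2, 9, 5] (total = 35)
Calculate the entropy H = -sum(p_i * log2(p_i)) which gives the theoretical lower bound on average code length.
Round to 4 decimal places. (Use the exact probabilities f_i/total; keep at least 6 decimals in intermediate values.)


Per-symbol terms -p_i * log2(p_i) with p_i = f_i/35:
  p = 19/35 = 0.542857: log2(p) = -0.881356, -p*log2(p) = 0.478450
  p = 2/35 = 0.057143: log2(p) = -4.129283, -p*log2(p) = 0.235959
  p = 9/35 = 0.257143: log2(p) = -1.959358, -p*log2(p) = 0.503835
  p = 5/35 = 0.142857: log2(p) = -2.807355, -p*log2(p) = 0.401051
H = 0.478450 + 0.235959 + 0.503835 + 0.401051 = 1.619295

H = 1.6193 bits/symbol


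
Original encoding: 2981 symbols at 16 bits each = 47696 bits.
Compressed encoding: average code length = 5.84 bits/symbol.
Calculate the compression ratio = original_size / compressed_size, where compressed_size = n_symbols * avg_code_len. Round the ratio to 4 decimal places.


original_size = n_symbols * orig_bits = 2981 * 16 = 47696 bits
compressed_size = n_symbols * avg_code_len = 2981 * 5.84 = 17409.04 bits
ratio = original_size / compressed_size = 47696 / 17409.04 = 2.7397

Compression ratio = 2.7397


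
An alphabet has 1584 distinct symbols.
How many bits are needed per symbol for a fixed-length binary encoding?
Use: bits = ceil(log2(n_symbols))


log2(1584) = 10.6294
Bracket: 2^10 = 1024 < 1584 <= 2^11 = 2048
So ceil(log2(1584)) = 11

bits = ceil(log2(1584)) = ceil(10.6294) = 11 bits


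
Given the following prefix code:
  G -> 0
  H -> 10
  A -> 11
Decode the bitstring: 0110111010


Decoding step by step:
Bits 0 -> G
Bits 11 -> A
Bits 0 -> G
Bits 11 -> A
Bits 10 -> H
Bits 10 -> H


Decoded message: GAGAHH


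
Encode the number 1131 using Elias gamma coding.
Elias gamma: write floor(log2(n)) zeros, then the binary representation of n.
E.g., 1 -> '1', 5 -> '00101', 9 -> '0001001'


num_bits = floor(log2(1131)) + 1 = 11
leading_zeros = num_bits - 1 = 10
binary(1131) = 10001101011

Elias gamma(1131) = '0000000000' + '10001101011' = 000000000010001101011 (21 bits)


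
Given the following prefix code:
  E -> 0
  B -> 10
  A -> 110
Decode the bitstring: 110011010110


Decoding step by step:
Bits 110 -> A
Bits 0 -> E
Bits 110 -> A
Bits 10 -> B
Bits 110 -> A


Decoded message: AEABA


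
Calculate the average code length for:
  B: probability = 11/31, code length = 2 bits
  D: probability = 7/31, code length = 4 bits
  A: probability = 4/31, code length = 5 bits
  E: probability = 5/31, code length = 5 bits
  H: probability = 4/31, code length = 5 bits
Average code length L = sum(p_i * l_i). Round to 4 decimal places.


Weighted contributions p_i * l_i:
  B: (11/31) * 2 = 22/31
  D: (7/31) * 4 = 28/31
  A: (4/31) * 5 = 20/31
  E: (5/31) * 5 = 25/31
  H: (4/31) * 5 = 20/31
Sum = (22 + 28 + 20 + 25 + 20)/31 = 115/31

L = 115/31 = 3.7097 bits/symbol


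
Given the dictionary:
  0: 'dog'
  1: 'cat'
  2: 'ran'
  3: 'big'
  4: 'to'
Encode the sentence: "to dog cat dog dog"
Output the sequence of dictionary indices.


Look up each word in the dictionary:
  'to' -> 4
  'dog' -> 0
  'cat' -> 1
  'dog' -> 0
  'dog' -> 0

Encoded: [4, 0, 1, 0, 0]


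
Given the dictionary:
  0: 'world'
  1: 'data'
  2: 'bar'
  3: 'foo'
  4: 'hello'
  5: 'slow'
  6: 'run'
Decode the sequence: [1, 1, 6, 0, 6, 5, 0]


Look up each index in the dictionary:
  1 -> 'data'
  1 -> 'data'
  6 -> 'run'
  0 -> 'world'
  6 -> 'run'
  5 -> 'slow'
  0 -> 'world'

Decoded: "data data run world run slow world"


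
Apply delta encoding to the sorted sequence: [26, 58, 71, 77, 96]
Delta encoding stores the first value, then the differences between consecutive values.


First value: 26
Deltas:
  58 - 26 = 32
  71 - 58 = 13
  77 - 71 = 6
  96 - 77 = 19


Delta encoded: [26, 32, 13, 6, 19]


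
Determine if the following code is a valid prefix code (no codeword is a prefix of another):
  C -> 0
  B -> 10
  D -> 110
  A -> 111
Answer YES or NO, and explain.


Checking each pair (does one codeword prefix another?):
  C='0' vs B='10': no prefix
  C='0' vs D='110': no prefix
  C='0' vs A='111': no prefix
  B='10' vs C='0': no prefix
  B='10' vs D='110': no prefix
  B='10' vs A='111': no prefix
  D='110' vs C='0': no prefix
  D='110' vs B='10': no prefix
  D='110' vs A='111': no prefix
  A='111' vs C='0': no prefix
  A='111' vs B='10': no prefix
  A='111' vs D='110': no prefix
No violation found over all pairs.

YES -- this is a valid prefix code. No codeword is a prefix of any other codeword.


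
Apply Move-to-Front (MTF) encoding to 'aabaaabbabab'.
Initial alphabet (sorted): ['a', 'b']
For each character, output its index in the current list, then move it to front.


MTF encoding:
'a': index 0 in ['a', 'b'] -> ['a', 'b']
'a': index 0 in ['a', 'b'] -> ['a', 'b']
'b': index 1 in ['a', 'b'] -> ['b', 'a']
'a': index 1 in ['b', 'a'] -> ['a', 'b']
'a': index 0 in ['a', 'b'] -> ['a', 'b']
'a': index 0 in ['a', 'b'] -> ['a', 'b']
'b': index 1 in ['a', 'b'] -> ['b', 'a']
'b': index 0 in ['b', 'a'] -> ['b', 'a']
'a': index 1 in ['b', 'a'] -> ['a', 'b']
'b': index 1 in ['a', 'b'] -> ['b', 'a']
'a': index 1 in ['b', 'a'] -> ['a', 'b']
'b': index 1 in ['a', 'b'] -> ['b', 'a']


Output: [0, 0, 1, 1, 0, 0, 1, 0, 1, 1, 1, 1]


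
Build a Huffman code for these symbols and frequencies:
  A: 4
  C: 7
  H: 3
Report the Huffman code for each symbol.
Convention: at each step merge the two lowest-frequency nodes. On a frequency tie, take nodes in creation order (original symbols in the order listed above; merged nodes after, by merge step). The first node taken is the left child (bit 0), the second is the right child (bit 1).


Huffman tree construction:
Step 1: Merge H(3) + A(4) = 7
Step 2: Merge C(7) + (H+A)(7) = 14
Read each symbol's code off the tree from the root (left child = 0, right child = 1).

Codes:
  A: 11 (length 2)
  C: 0 (length 1)
  H: 10 (length 2)
Average code length: 21/14 = 1.5000 bits/symbol


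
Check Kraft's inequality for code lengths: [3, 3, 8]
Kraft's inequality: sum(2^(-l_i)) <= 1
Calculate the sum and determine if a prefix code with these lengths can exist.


Sum = 2^(-3) + 2^(-3) + 2^(-8)
    = 0.125 + 0.125 + 0.00390625
    = 65/256 = 0.25390625
Since 0.25390625 <= 1, Kraft's inequality IS satisfied.
A prefix code with these lengths CAN exist.

Kraft sum = 0.25390625. Satisfied.


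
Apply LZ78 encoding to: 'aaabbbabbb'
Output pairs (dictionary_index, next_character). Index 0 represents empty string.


LZ78 encoding steps:
Dictionary: {0: ''}
Step 1: w='' (idx 0), next='a' -> output (0, 'a'), add 'a' as idx 1
Step 2: w='a' (idx 1), next='a' -> output (1, 'a'), add 'aa' as idx 2
Step 3: w='' (idx 0), next='b' -> output (0, 'b'), add 'b' as idx 3
Step 4: w='b' (idx 3), next='b' -> output (3, 'b'), add 'bb' as idx 4
Step 5: w='a' (idx 1), next='b' -> output (1, 'b'), add 'ab' as idx 5
Step 6: w='bb' (idx 4), end of input -> output (4, '')


Encoded: [(0, 'a'), (1, 'a'), (0, 'b'), (3, 'b'), (1, 'b'), (4, '')]


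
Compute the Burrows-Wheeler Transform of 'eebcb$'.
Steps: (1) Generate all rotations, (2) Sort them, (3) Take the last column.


Rotations (sorted):
  0: $eebcb -> last char: b
  1: b$eebc -> last char: c
  2: bcb$ee -> last char: e
  3: cb$eeb -> last char: b
  4: ebcb$e -> last char: e
  5: eebcb$ -> last char: $


BWT = bcebe$


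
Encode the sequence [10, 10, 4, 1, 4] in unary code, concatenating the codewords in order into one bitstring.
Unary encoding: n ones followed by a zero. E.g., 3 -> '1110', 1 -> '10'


Encode each number as n ones followed by a terminating 0:
  10 -> 11111111110 (11 bits)
  10 -> 11111111110 (11 bits)
  4 -> 11110 (5 bits)
  1 -> 10 (2 bits)
  4 -> 11110 (5 bits)
Total length = 11 + 11 + 5 + 2 + 5 = 34 bits.

Unary([10, 10, 4, 1, 4]) = 1111111111011111111110111101011110 (34 bits)


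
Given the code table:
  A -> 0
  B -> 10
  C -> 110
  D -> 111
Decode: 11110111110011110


Decoding:
111 -> D
10 -> B
111 -> D
110 -> C
0 -> A
111 -> D
10 -> B


Result: DBDCADB


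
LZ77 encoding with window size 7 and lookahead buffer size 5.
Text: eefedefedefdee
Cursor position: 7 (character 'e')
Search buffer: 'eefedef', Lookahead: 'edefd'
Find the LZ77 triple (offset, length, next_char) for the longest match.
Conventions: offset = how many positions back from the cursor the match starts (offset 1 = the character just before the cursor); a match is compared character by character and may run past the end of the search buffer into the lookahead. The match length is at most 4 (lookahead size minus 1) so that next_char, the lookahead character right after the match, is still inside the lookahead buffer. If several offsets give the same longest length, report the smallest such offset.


Try each offset into the search buffer:
  offset=1 (pos 6, char 'f'): match length 0
  offset=2 (pos 5, char 'e'): match length 1
  offset=3 (pos 4, char 'd'): match length 0
  offset=4 (pos 3, char 'e'): match length 4
  offset=5 (pos 2, char 'f'): match length 0
  offset=6 (pos 1, char 'e'): match length 1
  offset=7 (pos 0, char 'e'): match length 1
Longest match has length 4 at offset 4.
next_char = character at position 7 + 4 = 11 -> 'd'

Best match: offset=4, length=4 (matching 'edef' starting at position 3)
LZ77 triple: (4, 4, 'd')


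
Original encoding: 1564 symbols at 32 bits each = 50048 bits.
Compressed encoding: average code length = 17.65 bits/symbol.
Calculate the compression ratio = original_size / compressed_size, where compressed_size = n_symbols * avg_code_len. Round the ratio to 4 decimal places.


original_size = n_symbols * orig_bits = 1564 * 32 = 50048 bits
compressed_size = n_symbols * avg_code_len = 1564 * 17.65 = 27604.6 bits
ratio = original_size / compressed_size = 50048 / 27604.6 = 1.813

Compression ratio = 1.813


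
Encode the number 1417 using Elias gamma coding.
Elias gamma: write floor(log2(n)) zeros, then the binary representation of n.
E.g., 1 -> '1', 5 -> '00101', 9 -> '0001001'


num_bits = floor(log2(1417)) + 1 = 11
leading_zeros = num_bits - 1 = 10
binary(1417) = 10110001001

Elias gamma(1417) = '0000000000' + '10110001001' = 000000000010110001001 (21 bits)


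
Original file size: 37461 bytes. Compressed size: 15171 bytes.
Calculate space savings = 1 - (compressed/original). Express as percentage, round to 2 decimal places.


ratio = compressed/original = 15171/37461 = 0.404981
savings = 1 - ratio = 1 - 0.404981 = 0.595019
as a percentage: 0.595019 * 100 = 59.5%

Space savings = 1 - 15171/37461 = 59.5%


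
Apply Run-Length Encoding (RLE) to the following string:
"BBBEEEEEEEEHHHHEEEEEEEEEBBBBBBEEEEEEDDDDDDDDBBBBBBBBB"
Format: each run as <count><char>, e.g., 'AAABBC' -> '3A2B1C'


Scanning runs left to right:
  i=0: run of 'B' x 3 -> '3B'
  i=3: run of 'E' x 8 -> '8E'
  i=11: run of 'H' x 4 -> '4H'
  i=15: run of 'E' x 9 -> '9E'
  i=24: run of 'B' x 6 -> '6B'
  i=30: run of 'E' x 6 -> '6E'
  i=36: run of 'D' x 8 -> '8D'
  i=44: run of 'B' x 9 -> '9B'

RLE = 3B8E4H9E6B6E8D9B


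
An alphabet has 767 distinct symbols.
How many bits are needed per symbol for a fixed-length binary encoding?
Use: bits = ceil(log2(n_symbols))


log2(767) = 9.5831
Bracket: 2^9 = 512 < 767 <= 2^10 = 1024
So ceil(log2(767)) = 10

bits = ceil(log2(767)) = ceil(9.5831) = 10 bits


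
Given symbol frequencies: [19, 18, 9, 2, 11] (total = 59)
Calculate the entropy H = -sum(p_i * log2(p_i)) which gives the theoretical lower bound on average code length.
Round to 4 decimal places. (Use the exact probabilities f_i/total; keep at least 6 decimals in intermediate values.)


Per-symbol terms -p_i * log2(p_i) with p_i = f_i/59:
  p = 19/59 = 0.322034: log2(p) = -1.634716, -p*log2(p) = 0.526434
  p = 18/59 = 0.305085: log2(p) = -1.712718, -p*log2(p) = 0.522524
  p = 9/59 = 0.152542: log2(p) = -2.712718, -p*log2(p) = 0.413804
  p = 2/59 = 0.033898: log2(p) = -4.882643, -p*log2(p) = 0.165513
  p = 11/59 = 0.186441: log2(p) = -2.423211, -p*log2(p) = 0.451785
H = 0.526434 + 0.522524 + 0.413804 + 0.165513 + 0.451785 = 2.080060

H = 2.0801 bits/symbol


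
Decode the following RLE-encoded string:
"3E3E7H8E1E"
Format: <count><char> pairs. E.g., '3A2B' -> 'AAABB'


Expanding each <count><char> pair:
  3E -> 'EEE'
  3E -> 'EEE'
  7H -> 'HHHHHHH'
  8E -> 'EEEEEEEE'
  1E -> 'E'

Decoded = EEEEEEHHHHHHHEEEEEEEEE


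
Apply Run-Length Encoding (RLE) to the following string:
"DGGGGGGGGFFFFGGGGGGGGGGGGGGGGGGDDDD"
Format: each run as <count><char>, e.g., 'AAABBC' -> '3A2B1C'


Scanning runs left to right:
  i=0: run of 'D' x 1 -> '1D'
  i=1: run of 'G' x 8 -> '8G'
  i=9: run of 'F' x 4 -> '4F'
  i=13: run of 'G' x 18 -> '18G'
  i=31: run of 'D' x 4 -> '4D'

RLE = 1D8G4F18G4D


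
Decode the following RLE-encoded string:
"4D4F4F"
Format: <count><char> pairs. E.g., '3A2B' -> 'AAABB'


Expanding each <count><char> pair:
  4D -> 'DDDD'
  4F -> 'FFFF'
  4F -> 'FFFF'

Decoded = DDDDFFFFFFFF


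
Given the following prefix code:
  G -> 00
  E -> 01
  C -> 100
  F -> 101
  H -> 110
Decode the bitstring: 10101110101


Decoding step by step:
Bits 101 -> F
Bits 01 -> E
Bits 110 -> H
Bits 101 -> F


Decoded message: FEHF


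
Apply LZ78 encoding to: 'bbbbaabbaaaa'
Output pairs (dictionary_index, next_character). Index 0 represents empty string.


LZ78 encoding steps:
Dictionary: {0: ''}
Step 1: w='' (idx 0), next='b' -> output (0, 'b'), add 'b' as idx 1
Step 2: w='b' (idx 1), next='b' -> output (1, 'b'), add 'bb' as idx 2
Step 3: w='b' (idx 1), next='a' -> output (1, 'a'), add 'ba' as idx 3
Step 4: w='' (idx 0), next='a' -> output (0, 'a'), add 'a' as idx 4
Step 5: w='bb' (idx 2), next='a' -> output (2, 'a'), add 'bba' as idx 5
Step 6: w='a' (idx 4), next='a' -> output (4, 'a'), add 'aa' as idx 6
Step 7: w='a' (idx 4), end of input -> output (4, '')


Encoded: [(0, 'b'), (1, 'b'), (1, 'a'), (0, 'a'), (2, 'a'), (4, 'a'), (4, '')]


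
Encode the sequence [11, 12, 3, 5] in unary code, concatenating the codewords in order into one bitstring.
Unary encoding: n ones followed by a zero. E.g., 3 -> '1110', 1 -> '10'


Encode each number as n ones followed by a terminating 0:
  11 -> 111111111110 (12 bits)
  12 -> 1111111111110 (13 bits)
  3 -> 1110 (4 bits)
  5 -> 111110 (6 bits)
Total length = 12 + 13 + 4 + 6 = 35 bits.

Unary([11, 12, 3, 5]) = 11111111111011111111111101110111110 (35 bits)


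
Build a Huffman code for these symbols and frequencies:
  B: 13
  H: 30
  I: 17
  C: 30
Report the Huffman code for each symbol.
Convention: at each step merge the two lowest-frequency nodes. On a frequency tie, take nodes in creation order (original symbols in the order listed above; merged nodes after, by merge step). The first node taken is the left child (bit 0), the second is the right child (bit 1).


Huffman tree construction:
Step 1: Merge B(13) + I(17) = 30
Step 2: Merge H(30) + C(30) = 60
Step 3: Merge (B+I)(30) + (H+C)(60) = 90
Read each symbol's code off the tree from the root (left child = 0, right child = 1).

Codes:
  B: 00 (length 2)
  H: 10 (length 2)
  I: 01 (length 2)
  C: 11 (length 2)
Average code length: 180/90 = 2.0000 bits/symbol


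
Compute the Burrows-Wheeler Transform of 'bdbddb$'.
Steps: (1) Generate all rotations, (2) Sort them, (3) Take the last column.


Rotations (sorted):
  0: $bdbddb -> last char: b
  1: b$bdbdd -> last char: d
  2: bdbddb$ -> last char: $
  3: bddb$bd -> last char: d
  4: db$bdbd -> last char: d
  5: dbddb$b -> last char: b
  6: ddb$bdb -> last char: b


BWT = bd$ddbb


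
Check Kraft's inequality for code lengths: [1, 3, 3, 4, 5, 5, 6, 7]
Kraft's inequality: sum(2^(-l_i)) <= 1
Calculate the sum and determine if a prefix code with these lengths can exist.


Sum = 2^(-1) + 2^(-3) + 2^(-3) + 2^(-4) + 2^(-5) + 2^(-5) + 2^(-6) + 2^(-7)
    = 0.5 + 0.125 + 0.125 + 0.0625 + 0.03125 + 0.03125 + 0.015625 + 0.0078125
    = 115/128 = 0.8984375
Since 0.8984375 <= 1, Kraft's inequality IS satisfied.
A prefix code with these lengths CAN exist.

Kraft sum = 0.8984375. Satisfied.


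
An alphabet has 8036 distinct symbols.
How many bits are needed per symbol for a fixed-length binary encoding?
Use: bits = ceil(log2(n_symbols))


log2(8036) = 12.9723
Bracket: 2^12 = 4096 < 8036 <= 2^13 = 8192
So ceil(log2(8036)) = 13

bits = ceil(log2(8036)) = ceil(12.9723) = 13 bits


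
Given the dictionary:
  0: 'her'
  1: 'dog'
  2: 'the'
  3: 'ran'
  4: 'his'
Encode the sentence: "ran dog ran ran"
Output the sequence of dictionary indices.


Look up each word in the dictionary:
  'ran' -> 3
  'dog' -> 1
  'ran' -> 3
  'ran' -> 3

Encoded: [3, 1, 3, 3]


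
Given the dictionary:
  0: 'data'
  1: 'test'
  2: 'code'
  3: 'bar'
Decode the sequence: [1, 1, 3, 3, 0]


Look up each index in the dictionary:
  1 -> 'test'
  1 -> 'test'
  3 -> 'bar'
  3 -> 'bar'
  0 -> 'data'

Decoded: "test test bar bar data"


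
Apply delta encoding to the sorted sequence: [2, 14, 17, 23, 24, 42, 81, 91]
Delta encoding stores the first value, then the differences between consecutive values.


First value: 2
Deltas:
  14 - 2 = 12
  17 - 14 = 3
  23 - 17 = 6
  24 - 23 = 1
  42 - 24 = 18
  81 - 42 = 39
  91 - 81 = 10


Delta encoded: [2, 12, 3, 6, 1, 18, 39, 10]


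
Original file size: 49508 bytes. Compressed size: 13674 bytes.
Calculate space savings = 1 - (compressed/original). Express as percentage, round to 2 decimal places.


ratio = compressed/original = 13674/49508 = 0.276198
savings = 1 - ratio = 1 - 0.276198 = 0.723802
as a percentage: 0.723802 * 100 = 72.38%

Space savings = 1 - 13674/49508 = 72.38%


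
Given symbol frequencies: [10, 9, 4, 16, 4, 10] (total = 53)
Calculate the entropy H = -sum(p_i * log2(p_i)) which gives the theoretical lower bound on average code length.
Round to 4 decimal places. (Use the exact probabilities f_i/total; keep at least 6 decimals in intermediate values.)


Per-symbol terms -p_i * log2(p_i) with p_i = f_i/53:
  p = 10/53 = 0.188679: log2(p) = -2.405992, -p*log2(p) = 0.453961
  p = 9/53 = 0.169811: log2(p) = -2.557995, -p*log2(p) = 0.434377
  p = 4/53 = 0.075472: log2(p) = -3.727920, -p*log2(p) = 0.281352
  p = 16/53 = 0.301887: log2(p) = -1.727920, -p*log2(p) = 0.521636
  p = 4/53 = 0.075472: log2(p) = -3.727920, -p*log2(p) = 0.281352
  p = 10/53 = 0.188679: log2(p) = -2.405992, -p*log2(p) = 0.453961
H = 0.453961 + 0.434377 + 0.281352 + 0.521636 + 0.281352 + 0.453961 = 2.426639

H = 2.4266 bits/symbol


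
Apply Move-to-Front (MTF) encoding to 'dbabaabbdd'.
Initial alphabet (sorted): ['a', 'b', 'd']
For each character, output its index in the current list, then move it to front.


MTF encoding:
'd': index 2 in ['a', 'b', 'd'] -> ['d', 'a', 'b']
'b': index 2 in ['d', 'a', 'b'] -> ['b', 'd', 'a']
'a': index 2 in ['b', 'd', 'a'] -> ['a', 'b', 'd']
'b': index 1 in ['a', 'b', 'd'] -> ['b', 'a', 'd']
'a': index 1 in ['b', 'a', 'd'] -> ['a', 'b', 'd']
'a': index 0 in ['a', 'b', 'd'] -> ['a', 'b', 'd']
'b': index 1 in ['a', 'b', 'd'] -> ['b', 'a', 'd']
'b': index 0 in ['b', 'a', 'd'] -> ['b', 'a', 'd']
'd': index 2 in ['b', 'a', 'd'] -> ['d', 'b', 'a']
'd': index 0 in ['d', 'b', 'a'] -> ['d', 'b', 'a']


Output: [2, 2, 2, 1, 1, 0, 1, 0, 2, 0]


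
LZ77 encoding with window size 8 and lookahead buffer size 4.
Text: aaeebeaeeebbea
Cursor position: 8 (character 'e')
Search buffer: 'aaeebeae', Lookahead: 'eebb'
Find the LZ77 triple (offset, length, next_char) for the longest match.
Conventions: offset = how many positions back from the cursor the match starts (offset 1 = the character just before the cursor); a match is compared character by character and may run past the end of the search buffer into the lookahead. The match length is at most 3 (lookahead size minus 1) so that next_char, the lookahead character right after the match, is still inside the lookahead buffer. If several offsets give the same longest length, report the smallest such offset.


Try each offset into the search buffer:
  offset=1 (pos 7, char 'e'): match length 2
  offset=2 (pos 6, char 'a'): match length 0
  offset=3 (pos 5, char 'e'): match length 1
  offset=4 (pos 4, char 'b'): match length 0
  offset=5 (pos 3, char 'e'): match length 1
  offset=6 (pos 2, char 'e'): match length 3
  offset=7 (pos 1, char 'a'): match length 0
  offset=8 (pos 0, char 'a'): match length 0
Longest match has length 3 at offset 6.
next_char = character at position 8 + 3 = 11 -> 'b'

Best match: offset=6, length=3 (matching 'eeb' starting at position 2)
LZ77 triple: (6, 3, 'b')


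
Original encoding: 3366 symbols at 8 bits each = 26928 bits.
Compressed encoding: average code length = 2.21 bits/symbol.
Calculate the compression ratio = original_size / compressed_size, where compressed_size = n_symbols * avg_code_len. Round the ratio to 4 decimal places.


original_size = n_symbols * orig_bits = 3366 * 8 = 26928 bits
compressed_size = n_symbols * avg_code_len = 3366 * 2.21 = 7438.86 bits
ratio = original_size / compressed_size = 26928 / 7438.86 = 3.6199

Compression ratio = 3.6199


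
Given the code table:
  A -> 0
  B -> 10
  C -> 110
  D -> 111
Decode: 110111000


Decoding:
110 -> C
111 -> D
0 -> A
0 -> A
0 -> A


Result: CDAAA


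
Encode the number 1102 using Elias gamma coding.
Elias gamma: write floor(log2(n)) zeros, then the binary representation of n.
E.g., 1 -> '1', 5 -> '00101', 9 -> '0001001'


num_bits = floor(log2(1102)) + 1 = 11
leading_zeros = num_bits - 1 = 10
binary(1102) = 10001001110

Elias gamma(1102) = '0000000000' + '10001001110' = 000000000010001001110 (21 bits)


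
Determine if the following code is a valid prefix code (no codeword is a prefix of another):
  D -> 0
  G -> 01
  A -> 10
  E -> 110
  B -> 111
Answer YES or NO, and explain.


Checking each pair (does one codeword prefix another?):
  D='0' vs G='01': prefix -- VIOLATION

NO -- this is NOT a valid prefix code. D (0) is a prefix of G (01).


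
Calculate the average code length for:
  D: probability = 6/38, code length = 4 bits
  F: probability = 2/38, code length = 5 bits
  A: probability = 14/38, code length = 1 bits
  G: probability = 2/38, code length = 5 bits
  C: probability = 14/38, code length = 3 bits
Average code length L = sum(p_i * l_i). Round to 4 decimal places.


Weighted contributions p_i * l_i:
  D: (6/38) * 4 = 24/38
  F: (2/38) * 5 = 10/38
  A: (14/38) * 1 = 14/38
  G: (2/38) * 5 = 10/38
  C: (14/38) * 3 = 42/38
Sum = (24 + 10 + 14 + 10 + 42)/38 = 100/38

L = 100/38 = 2.6316 bits/symbol


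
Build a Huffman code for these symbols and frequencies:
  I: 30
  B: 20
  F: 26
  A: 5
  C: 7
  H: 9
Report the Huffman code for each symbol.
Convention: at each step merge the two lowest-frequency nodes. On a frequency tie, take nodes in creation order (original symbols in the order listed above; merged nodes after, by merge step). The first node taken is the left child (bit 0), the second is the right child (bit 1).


Huffman tree construction:
Step 1: Merge A(5) + C(7) = 12
Step 2: Merge H(9) + (A+C)(12) = 21
Step 3: Merge B(20) + (H+(A+C))(21) = 41
Step 4: Merge F(26) + I(30) = 56
Step 5: Merge (B+(H+(A+C)))(41) + (F+I)(56) = 97
Read each symbol's code off the tree from the root (left child = 0, right child = 1).

Codes:
  I: 11 (length 2)
  B: 00 (length 2)
  F: 10 (length 2)
  A: 0110 (length 4)
  C: 0111 (length 4)
  H: 010 (length 3)
Average code length: 227/97 = 2.3402 bits/symbol


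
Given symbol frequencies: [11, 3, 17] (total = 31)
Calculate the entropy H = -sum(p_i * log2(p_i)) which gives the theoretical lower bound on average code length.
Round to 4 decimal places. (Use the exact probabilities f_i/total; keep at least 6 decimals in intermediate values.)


Per-symbol terms -p_i * log2(p_i) with p_i = f_i/31:
  p = 11/31 = 0.354839: log2(p) = -1.494765, -p*log2(p) = 0.530400
  p = 3/31 = 0.096774: log2(p) = -3.369234, -p*log2(p) = 0.326055
  p = 17/31 = 0.548387: log2(p) = -0.866733, -p*log2(p) = 0.475305
H = 0.530400 + 0.326055 + 0.475305 = 1.331760

H = 1.3318 bits/symbol


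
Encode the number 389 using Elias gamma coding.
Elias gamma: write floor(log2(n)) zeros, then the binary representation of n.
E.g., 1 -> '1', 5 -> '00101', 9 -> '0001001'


num_bits = floor(log2(389)) + 1 = 9
leading_zeros = num_bits - 1 = 8
binary(389) = 110000101

Elias gamma(389) = '00000000' + '110000101' = 00000000110000101 (17 bits)
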